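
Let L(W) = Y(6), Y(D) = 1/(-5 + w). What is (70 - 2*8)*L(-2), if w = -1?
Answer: -9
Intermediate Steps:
Y(D) = -1/6 (Y(D) = 1/(-5 - 1) = 1/(-6) = -1/6)
L(W) = -1/6
(70 - 2*8)*L(-2) = (70 - 2*8)*(-1/6) = (70 - 16)*(-1/6) = 54*(-1/6) = -9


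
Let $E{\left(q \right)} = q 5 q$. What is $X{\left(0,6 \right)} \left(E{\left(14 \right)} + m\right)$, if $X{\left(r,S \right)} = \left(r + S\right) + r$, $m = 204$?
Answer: $7104$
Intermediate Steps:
$X{\left(r,S \right)} = S + 2 r$ ($X{\left(r,S \right)} = \left(S + r\right) + r = S + 2 r$)
$E{\left(q \right)} = 5 q^{2}$ ($E{\left(q \right)} = 5 q q = 5 q^{2}$)
$X{\left(0,6 \right)} \left(E{\left(14 \right)} + m\right) = \left(6 + 2 \cdot 0\right) \left(5 \cdot 14^{2} + 204\right) = \left(6 + 0\right) \left(5 \cdot 196 + 204\right) = 6 \left(980 + 204\right) = 6 \cdot 1184 = 7104$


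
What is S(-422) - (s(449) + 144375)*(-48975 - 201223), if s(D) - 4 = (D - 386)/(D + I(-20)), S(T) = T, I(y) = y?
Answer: 397357106986/11 ≈ 3.6123e+10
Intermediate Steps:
s(D) = 4 + (-386 + D)/(-20 + D) (s(D) = 4 + (D - 386)/(D - 20) = 4 + (-386 + D)/(-20 + D))
S(-422) - (s(449) + 144375)*(-48975 - 201223) = -422 - ((-466 + 5*449)/(-20 + 449) + 144375)*(-48975 - 201223) = -422 - ((-466 + 2245)/429 + 144375)*(-250198) = -422 - ((1/429)*1779 + 144375)*(-250198) = -422 - (593/143 + 144375)*(-250198) = -422 - 20646218*(-250198)/143 = -422 - 1*(-397357111628/11) = -422 + 397357111628/11 = 397357106986/11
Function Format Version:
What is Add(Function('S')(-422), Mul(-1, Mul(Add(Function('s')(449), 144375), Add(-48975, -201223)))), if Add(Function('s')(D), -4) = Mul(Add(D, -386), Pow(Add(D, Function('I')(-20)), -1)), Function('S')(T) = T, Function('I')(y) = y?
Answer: Rational(397357106986, 11) ≈ 3.6123e+10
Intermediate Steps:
Function('s')(D) = Add(4, Mul(Pow(Add(-20, D), -1), Add(-386, D))) (Function('s')(D) = Add(4, Mul(Add(D, -386), Pow(Add(D, -20), -1))) = Add(4, Mul(Add(-386, D), Pow(Add(-20, D), -1))) = Add(4, Mul(Pow(Add(-20, D), -1), Add(-386, D))))
Add(Function('S')(-422), Mul(-1, Mul(Add(Function('s')(449), 144375), Add(-48975, -201223)))) = Add(-422, Mul(-1, Mul(Add(Mul(Pow(Add(-20, 449), -1), Add(-466, Mul(5, 449))), 144375), Add(-48975, -201223)))) = Add(-422, Mul(-1, Mul(Add(Mul(Pow(429, -1), Add(-466, 2245)), 144375), -250198))) = Add(-422, Mul(-1, Mul(Add(Mul(Rational(1, 429), 1779), 144375), -250198))) = Add(-422, Mul(-1, Mul(Add(Rational(593, 143), 144375), -250198))) = Add(-422, Mul(-1, Mul(Rational(20646218, 143), -250198))) = Add(-422, Mul(-1, Rational(-397357111628, 11))) = Add(-422, Rational(397357111628, 11)) = Rational(397357106986, 11)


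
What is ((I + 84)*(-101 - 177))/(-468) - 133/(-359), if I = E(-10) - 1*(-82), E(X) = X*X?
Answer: 6652394/42003 ≈ 158.38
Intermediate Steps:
E(X) = X**2
I = 182 (I = (-10)**2 - 1*(-82) = 100 + 82 = 182)
((I + 84)*(-101 - 177))/(-468) - 133/(-359) = ((182 + 84)*(-101 - 177))/(-468) - 133/(-359) = (266*(-278))*(-1/468) - 133*(-1/359) = -73948*(-1/468) + 133/359 = 18487/117 + 133/359 = 6652394/42003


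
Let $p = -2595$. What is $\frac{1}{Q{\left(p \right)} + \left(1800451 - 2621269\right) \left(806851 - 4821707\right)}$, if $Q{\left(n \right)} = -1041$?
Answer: $\frac{1}{3295466071167} \approx 3.0345 \cdot 10^{-13}$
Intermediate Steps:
$\frac{1}{Q{\left(p \right)} + \left(1800451 - 2621269\right) \left(806851 - 4821707\right)} = \frac{1}{-1041 + \left(1800451 - 2621269\right) \left(806851 - 4821707\right)} = \frac{1}{-1041 - -3295466072208} = \frac{1}{-1041 + 3295466072208} = \frac{1}{3295466071167}$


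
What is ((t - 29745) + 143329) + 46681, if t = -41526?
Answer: 118739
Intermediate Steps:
((t - 29745) + 143329) + 46681 = ((-41526 - 29745) + 143329) + 46681 = (-71271 + 143329) + 46681 = 72058 + 46681 = 118739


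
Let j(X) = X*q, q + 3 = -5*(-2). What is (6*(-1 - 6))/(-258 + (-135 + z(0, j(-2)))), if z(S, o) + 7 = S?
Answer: 21/200 ≈ 0.10500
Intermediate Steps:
q = 7 (q = -3 - 5*(-2) = -3 + 10 = 7)
j(X) = 7*X (j(X) = X*7 = 7*X)
z(S, o) = -7 + S
(6*(-1 - 6))/(-258 + (-135 + z(0, j(-2)))) = (6*(-1 - 6))/(-258 + (-135 + (-7 + 0))) = (6*(-7))/(-258 + (-135 - 7)) = -42/(-258 - 142) = -42/(-400) = -1/400*(-42) = 21/200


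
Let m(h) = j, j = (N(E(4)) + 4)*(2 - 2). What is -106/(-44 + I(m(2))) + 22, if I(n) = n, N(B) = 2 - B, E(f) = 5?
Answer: 537/22 ≈ 24.409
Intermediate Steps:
j = 0 (j = ((2 - 1*5) + 4)*(2 - 2) = ((2 - 5) + 4)*0 = (-3 + 4)*0 = 1*0 = 0)
m(h) = 0
-106/(-44 + I(m(2))) + 22 = -106/(-44 + 0) + 22 = -106/(-44) + 22 = -106*(-1/44) + 22 = 53/22 + 22 = 537/22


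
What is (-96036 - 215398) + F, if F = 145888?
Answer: -165546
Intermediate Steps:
(-96036 - 215398) + F = (-96036 - 215398) + 145888 = -311434 + 145888 = -165546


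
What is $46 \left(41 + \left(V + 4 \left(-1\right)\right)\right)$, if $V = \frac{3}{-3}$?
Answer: $1656$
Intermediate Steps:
$V = -1$ ($V = 3 \left(- \frac{1}{3}\right) = -1$)
$46 \left(41 + \left(V + 4 \left(-1\right)\right)\right) = 46 \left(41 + \left(-1 + 4 \left(-1\right)\right)\right) = 46 \left(41 - 5\right) = 46 \cdot 36 = 1656$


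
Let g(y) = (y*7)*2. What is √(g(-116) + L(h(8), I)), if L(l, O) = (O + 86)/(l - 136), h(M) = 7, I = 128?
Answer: I*√27052590/129 ≈ 40.319*I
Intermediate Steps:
g(y) = 14*y (g(y) = (7*y)*2 = 14*y)
L(l, O) = (86 + O)/(-136 + l)
√(g(-116) + L(h(8), I)) = √(14*(-116) + (86 + 128)/(-136 + 7)) = √(-1624 + 214/(-129)) = √(-1624 - 1/129*214) = √(-1624 - 214/129) = √(-209710/129) = I*√27052590/129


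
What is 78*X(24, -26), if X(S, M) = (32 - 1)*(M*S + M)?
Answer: -1571700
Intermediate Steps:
X(S, M) = 31*M + 31*M*S (X(S, M) = 31*(M + M*S) = 31*M + 31*M*S)
78*X(24, -26) = 78*(31*(-26)*(1 + 24)) = 78*(31*(-26)*25) = 78*(-20150) = -1571700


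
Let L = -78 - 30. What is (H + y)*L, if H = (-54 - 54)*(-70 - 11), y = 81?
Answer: -953532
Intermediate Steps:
L = -108
H = 8748 (H = -108*(-81) = 8748)
(H + y)*L = (8748 + 81)*(-108) = 8829*(-108) = -953532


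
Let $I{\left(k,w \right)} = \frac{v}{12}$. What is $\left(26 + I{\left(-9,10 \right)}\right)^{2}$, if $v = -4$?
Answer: $\frac{5929}{9} \approx 658.78$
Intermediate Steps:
$I{\left(k,w \right)} = - \frac{1}{3}$ ($I{\left(k,w \right)} = - \frac{4}{12} = \left(-4\right) \frac{1}{12} = - \frac{1}{3}$)
$\left(26 + I{\left(-9,10 \right)}\right)^{2} = \left(26 - \frac{1}{3}\right)^{2} = \left(\frac{77}{3}\right)^{2} = \frac{5929}{9}$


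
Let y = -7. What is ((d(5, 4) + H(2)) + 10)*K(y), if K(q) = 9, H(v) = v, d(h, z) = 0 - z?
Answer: 72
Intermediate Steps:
d(h, z) = -z
((d(5, 4) + H(2)) + 10)*K(y) = ((-1*4 + 2) + 10)*9 = ((-4 + 2) + 10)*9 = (-2 + 10)*9 = 8*9 = 72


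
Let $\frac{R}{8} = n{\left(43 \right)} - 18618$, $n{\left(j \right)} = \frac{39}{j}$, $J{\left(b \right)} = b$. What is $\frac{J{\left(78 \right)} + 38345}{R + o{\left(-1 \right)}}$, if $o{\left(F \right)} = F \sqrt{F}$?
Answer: $- \frac{10581080968920}{41014802320249} + \frac{71044127 i}{41014802320249} \approx -0.25798 + 1.7322 \cdot 10^{-6} i$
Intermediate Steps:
$o{\left(F \right)} = F^{\frac{3}{2}}$
$R = - \frac{6404280}{43}$ ($R = 8 \left(\frac{39}{43} - 18618\right) = 8 \left(- \frac{800535}{43}\right) = - \frac{6404280}{43} \approx -1.4894 \cdot 10^{5}$)
$\frac{J{\left(78 \right)} + 38345}{R + o{\left(-1 \right)}} = \frac{78 + 38345}{- \frac{6404280}{43} + \left(-1\right)^{\frac{3}{2}}} = \frac{38423}{- \frac{6404280}{43} - i} = 38423 \frac{1849 \left(- \frac{6404280}{43} + i\right)}{41014802320249} = \frac{71044127 \left(- \frac{6404280}{43} + i\right)}{41014802320249}$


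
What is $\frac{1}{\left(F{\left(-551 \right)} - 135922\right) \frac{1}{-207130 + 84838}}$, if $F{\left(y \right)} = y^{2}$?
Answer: $- \frac{13588}{18631} \approx -0.72932$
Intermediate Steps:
$\frac{1}{\left(F{\left(-551 \right)} - 135922\right) \frac{1}{-207130 + 84838}} = \frac{1}{\left(\left(-551\right)^{2} - 135922\right) \frac{1}{-207130 + 84838}} = \frac{1}{\left(303601 - 135922\right) \frac{1}{-122292}} = \frac{1}{167679 \left(- \frac{1}{122292}\right)} = \frac{1}{- \frac{18631}{13588}} = - \frac{13588}{18631}$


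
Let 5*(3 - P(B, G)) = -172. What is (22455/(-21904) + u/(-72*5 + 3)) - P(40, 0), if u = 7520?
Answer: -2325961711/39098640 ≈ -59.490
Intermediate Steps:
P(B, G) = 187/5 (P(B, G) = 3 - 1/5*(-172) = 3 + 172/5 = 187/5)
(22455/(-21904) + u/(-72*5 + 3)) - P(40, 0) = (22455/(-21904) + 7520/(-72*5 + 3)) - 1*187/5 = (22455*(-1/21904) + 7520/(-360 + 3)) - 187/5 = (-22455/21904 + 7520/(-357)) - 187/5 = (-22455/21904 + 7520*(-1/357)) - 187/5 = (-22455/21904 - 7520/357) - 187/5 = -172734515/7819728 - 187/5 = -2325961711/39098640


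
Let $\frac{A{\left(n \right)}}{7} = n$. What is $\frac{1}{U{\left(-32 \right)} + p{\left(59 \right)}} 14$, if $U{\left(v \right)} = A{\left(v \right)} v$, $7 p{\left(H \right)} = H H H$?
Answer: $\frac{98}{255555} \approx 0.00038348$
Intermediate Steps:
$p{\left(H \right)} = \frac{H^{3}}{7}$ ($p{\left(H \right)} = \frac{H H H}{7} = \frac{H^{2} H}{7} = \frac{H^{3}}{7}$)
$A{\left(n \right)} = 7 n$
$U{\left(v \right)} = 7 v^{2}$ ($U{\left(v \right)} = 7 v v = 7 v^{2}$)
$\frac{1}{U{\left(-32 \right)} + p{\left(59 \right)}} 14 = \frac{1}{7 \left(-32\right)^{2} + \frac{59^{3}}{7}} \cdot 14 = \frac{1}{7 \cdot 1024 + \frac{1}{7} \cdot 205379} \cdot 14 = \frac{1}{7168 + \frac{205379}{7}} \cdot 14 = \frac{1}{\frac{255555}{7}} \cdot 14 = \frac{7}{255555} \cdot 14 = \frac{98}{255555}$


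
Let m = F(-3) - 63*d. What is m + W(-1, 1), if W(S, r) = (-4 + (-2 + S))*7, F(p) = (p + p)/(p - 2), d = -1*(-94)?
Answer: -29849/5 ≈ -5969.8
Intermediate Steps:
d = 94
F(p) = 2*p/(-2 + p) (F(p) = (2*p)/(-2 + p) = 2*p/(-2 + p))
W(S, r) = -42 + 7*S (W(S, r) = (-6 + S)*7 = -42 + 7*S)
m = -29604/5 (m = 2*(-3)/(-2 - 3) - 63*94 = 2*(-3)/(-5) - 5922 = 2*(-3)*(-⅕) - 5922 = 6/5 - 5922 = -29604/5 ≈ -5920.8)
m + W(-1, 1) = -29604/5 + (-42 + 7*(-1)) = -29604/5 + (-42 - 7) = -29604/5 - 49 = -29849/5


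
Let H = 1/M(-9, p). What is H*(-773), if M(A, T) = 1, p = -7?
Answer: -773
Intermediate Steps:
H = 1 (H = 1/1 = 1)
H*(-773) = 1*(-773) = -773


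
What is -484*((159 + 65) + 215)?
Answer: -212476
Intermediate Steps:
-484*((159 + 65) + 215) = -484*(224 + 215) = -484*439 = -212476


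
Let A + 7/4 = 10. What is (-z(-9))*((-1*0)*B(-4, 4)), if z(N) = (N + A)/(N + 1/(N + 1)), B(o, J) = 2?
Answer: 0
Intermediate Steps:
A = 33/4 (A = -7/4 + 10 = 33/4 ≈ 8.2500)
z(N) = (33/4 + N)/(N + 1/(1 + N)) (z(N) = (N + 33/4)/(N + 1/(N + 1)) = (33/4 + N)/(N + 1/(1 + N)))
(-z(-9))*((-1*0)*B(-4, 4)) = (-(33/4 + (-9)² + (37/4)*(-9))/(1 - 9 + (-9)²))*(-1*0*2) = (-(33/4 + 81 - 333/4)/(1 - 9 + 81))*(0*2) = -6/73*0 = 0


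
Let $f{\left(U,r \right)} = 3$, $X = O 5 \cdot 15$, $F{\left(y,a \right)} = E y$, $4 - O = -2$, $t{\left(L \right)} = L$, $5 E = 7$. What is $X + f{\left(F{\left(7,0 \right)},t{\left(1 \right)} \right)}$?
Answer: $453$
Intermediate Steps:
$E = \frac{7}{5}$ ($E = \frac{1}{5} \cdot 7 = \frac{7}{5} \approx 1.4$)
$O = 6$ ($O = 4 - -2 = 4 + 2 = 6$)
$F{\left(y,a \right)} = \frac{7 y}{5}$
$X = 450$ ($X = 6 \cdot 5 \cdot 15 = 30 \cdot 15 = 450$)
$X + f{\left(F{\left(7,0 \right)},t{\left(1 \right)} \right)} = 450 + 3 = 453$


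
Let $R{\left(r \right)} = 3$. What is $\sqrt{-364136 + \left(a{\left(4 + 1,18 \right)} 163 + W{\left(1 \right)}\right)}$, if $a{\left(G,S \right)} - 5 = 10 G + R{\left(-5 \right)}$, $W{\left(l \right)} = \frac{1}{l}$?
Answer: $3 i \sqrt{39409} \approx 595.55 i$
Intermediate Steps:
$a{\left(G,S \right)} = 8 + 10 G$ ($a{\left(G,S \right)} = 5 + \left(10 G + 3\right) = 5 + \left(3 + 10 G\right) = 8 + 10 G$)
$\sqrt{-364136 + \left(a{\left(4 + 1,18 \right)} 163 + W{\left(1 \right)}\right)} = \sqrt{-364136 + \left(\left(8 + 10 \left(4 + 1\right)\right) 163 + 1^{-1}\right)} = \sqrt{-364136 + \left(\left(8 + 10 \cdot 5\right) 163 + 1\right)} = \sqrt{-364136 + \left(\left(8 + 50\right) 163 + 1\right)} = \sqrt{-364136 + \left(58 \cdot 163 + 1\right)} = \sqrt{-364136 + \left(9454 + 1\right)} = \sqrt{-364136 + 9455} = \sqrt{-354681} = 3 i \sqrt{39409}$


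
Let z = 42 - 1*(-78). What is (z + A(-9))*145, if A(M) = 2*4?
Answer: 18560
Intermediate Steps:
A(M) = 8
z = 120 (z = 42 + 78 = 120)
(z + A(-9))*145 = (120 + 8)*145 = 128*145 = 18560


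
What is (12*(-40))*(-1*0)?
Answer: 0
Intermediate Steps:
(12*(-40))*(-1*0) = -480*0 = 0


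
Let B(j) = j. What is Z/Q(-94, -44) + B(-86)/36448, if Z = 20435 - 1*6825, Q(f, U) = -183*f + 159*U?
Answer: 123794891/92997072 ≈ 1.3312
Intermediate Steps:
Z = 13610 (Z = 20435 - 6825 = 13610)
Z/Q(-94, -44) + B(-86)/36448 = 13610/(-183*(-94) + 159*(-44)) - 86/36448 = 13610/(17202 - 6996) - 86*1/36448 = 13610/10206 - 43/18224 = 13610*(1/10206) - 43/18224 = 6805/5103 - 43/18224 = 123794891/92997072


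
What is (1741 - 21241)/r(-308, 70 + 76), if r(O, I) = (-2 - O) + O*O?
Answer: -1950/9517 ≈ -0.20490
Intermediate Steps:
r(O, I) = -2 + O² - O (r(O, I) = (-2 - O) + O² = -2 + O² - O)
(1741 - 21241)/r(-308, 70 + 76) = (1741 - 21241)/(-2 + (-308)² - 1*(-308)) = -19500/(-2 + 94864 + 308) = -19500/95170 = -19500*1/95170 = -1950/9517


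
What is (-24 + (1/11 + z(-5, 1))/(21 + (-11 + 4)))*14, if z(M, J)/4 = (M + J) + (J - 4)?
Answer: -4003/11 ≈ -363.91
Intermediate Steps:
z(M, J) = -16 + 4*M + 8*J (z(M, J) = 4*((M + J) + (J - 4)) = 4*((J + M) + (-4 + J)) = 4*(-4 + M + 2*J) = -16 + 4*M + 8*J)
(-24 + (1/11 + z(-5, 1))/(21 + (-11 + 4)))*14 = (-24 + (1/11 + (-16 + 4*(-5) + 8*1))/(21 + (-11 + 4)))*14 = (-24 + (1/11 + (-16 - 20 + 8))/(21 - 7))*14 = (-24 + (1/11 - 28)/14)*14 = (-24 - 307/11*1/14)*14 = (-24 - 307/154)*14 = -4003/154*14 = -4003/11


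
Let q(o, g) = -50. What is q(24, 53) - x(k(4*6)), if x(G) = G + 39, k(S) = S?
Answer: -113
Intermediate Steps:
x(G) = 39 + G
q(24, 53) - x(k(4*6)) = -50 - (39 + 4*6) = -50 - (39 + 24) = -50 - 1*63 = -50 - 63 = -113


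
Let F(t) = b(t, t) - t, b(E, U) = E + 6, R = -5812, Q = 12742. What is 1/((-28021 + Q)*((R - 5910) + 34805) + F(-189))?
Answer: -1/352685151 ≈ -2.8354e-9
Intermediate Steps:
b(E, U) = 6 + E
F(t) = 6 (F(t) = (6 + t) - t = 6)
1/((-28021 + Q)*((R - 5910) + 34805) + F(-189)) = 1/((-28021 + 12742)*((-5812 - 5910) + 34805) + 6) = 1/(-15279*(-11722 + 34805) + 6) = 1/(-15279*23083 + 6) = 1/(-352685157 + 6) = 1/(-352685151) = -1/352685151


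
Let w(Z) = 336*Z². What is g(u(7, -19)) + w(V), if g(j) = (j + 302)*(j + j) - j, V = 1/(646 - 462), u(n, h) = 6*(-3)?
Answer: -21595875/2116 ≈ -10206.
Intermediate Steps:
u(n, h) = -18
V = 1/184 ≈ 0.0054348
g(j) = -j + 2*j*(302 + j) (g(j) = (302 + j)*(2*j) - j = 2*j*(302 + j) - j = -j + 2*j*(302 + j))
g(u(7, -19)) + w(V) = -18*(603 + 2*(-18)) + 336*(1/184)² = -18*(603 - 36) + 336*(1/33856) = -18*567 + 21/2116 = -10206 + 21/2116 = -21595875/2116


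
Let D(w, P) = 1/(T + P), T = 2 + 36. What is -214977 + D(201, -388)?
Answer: -75241951/350 ≈ -2.1498e+5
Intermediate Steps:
T = 38
D(w, P) = 1/(38 + P)
-214977 + D(201, -388) = -214977 + 1/(38 - 388) = -214977 + 1/(-350) = -214977 - 1/350 = -75241951/350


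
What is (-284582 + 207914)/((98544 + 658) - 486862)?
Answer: 6389/32305 ≈ 0.19777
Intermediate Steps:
(-284582 + 207914)/((98544 + 658) - 486862) = -76668/(99202 - 486862) = -76668/(-387660) = -76668*(-1/387660) = 6389/32305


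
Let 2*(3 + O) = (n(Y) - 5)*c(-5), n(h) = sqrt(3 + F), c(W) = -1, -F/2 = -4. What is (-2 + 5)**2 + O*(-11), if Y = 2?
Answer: 29/2 + 11*sqrt(11)/2 ≈ 32.741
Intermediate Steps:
F = 8 (F = -2*(-4) = 8)
n(h) = sqrt(11) (n(h) = sqrt(3 + 8) = sqrt(11))
O = -1/2 - sqrt(11)/2 (O = -3 + ((sqrt(11) - 5)*(-1))/2 = -3 + ((-5 + sqrt(11))*(-1))/2 = -3 + (5 - sqrt(11))/2 = -3 + (5/2 - sqrt(11)/2) = -1/2 - sqrt(11)/2 ≈ -2.1583)
(-2 + 5)**2 + O*(-11) = (-2 + 5)**2 + (-1/2 - sqrt(11)/2)*(-11) = 3**2 + (11/2 + 11*sqrt(11)/2) = 9 + (11/2 + 11*sqrt(11)/2) = 29/2 + 11*sqrt(11)/2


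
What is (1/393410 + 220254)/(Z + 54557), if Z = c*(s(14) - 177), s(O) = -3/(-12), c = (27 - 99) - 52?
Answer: 86650126141/30085636340 ≈ 2.8801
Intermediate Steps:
c = -124 (c = -72 - 52 = -124)
s(O) = ¼ (s(O) = -3*(-1/12) = ¼)
Z = 21917 (Z = -124*(¼ - 177) = -124*(-707/4) = 21917)
(1/393410 + 220254)/(Z + 54557) = (1/393410 + 220254)/(21917 + 54557) = (1/393410 + 220254)/76474 = (86650126141/393410)*(1/76474) = 86650126141/30085636340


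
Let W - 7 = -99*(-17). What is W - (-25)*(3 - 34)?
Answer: 915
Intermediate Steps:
W = 1690 (W = 7 - 99*(-17) = 7 + 1683 = 1690)
W - (-25)*(3 - 34) = 1690 - (-25)*(3 - 34) = 1690 - (-25)*(-31) = 1690 - 1*775 = 1690 - 775 = 915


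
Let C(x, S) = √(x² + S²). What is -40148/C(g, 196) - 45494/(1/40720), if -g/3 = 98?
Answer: -1852515680 - 20074*√13/637 ≈ -1.8525e+9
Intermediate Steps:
g = -294 (g = -3*98 = -294)
C(x, S) = √(S² + x²)
-40148/C(g, 196) - 45494/(1/40720) = -40148/√(196² + (-294)²) - 45494/(1/40720) = -40148/√(38416 + 86436) - 45494/1/40720 = -40148*√13/1274 - 45494*40720 = -40148*√13/1274 - 1852515680 = -20074*√13/637 - 1852515680 = -1852515680 - 20074*√13/637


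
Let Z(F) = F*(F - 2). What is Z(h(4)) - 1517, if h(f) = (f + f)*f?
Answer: -557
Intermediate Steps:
h(f) = 2*f² (h(f) = (2*f)*f = 2*f²)
Z(F) = F*(-2 + F)
Z(h(4)) - 1517 = (2*4²)*(-2 + 2*4²) - 1517 = (2*16)*(-2 + 2*16) - 1517 = 32*(-2 + 32) - 1517 = 32*30 - 1517 = 960 - 1517 = -557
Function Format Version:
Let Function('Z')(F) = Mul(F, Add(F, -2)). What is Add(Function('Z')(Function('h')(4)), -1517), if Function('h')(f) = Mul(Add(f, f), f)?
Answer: -557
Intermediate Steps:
Function('h')(f) = Mul(2, Pow(f, 2)) (Function('h')(f) = Mul(Mul(2, f), f) = Mul(2, Pow(f, 2)))
Function('Z')(F) = Mul(F, Add(-2, F))
Add(Function('Z')(Function('h')(4)), -1517) = Add(Mul(Mul(2, Pow(4, 2)), Add(-2, Mul(2, Pow(4, 2)))), -1517) = Add(Mul(Mul(2, 16), Add(-2, Mul(2, 16))), -1517) = Add(Mul(32, Add(-2, 32)), -1517) = Add(Mul(32, 30), -1517) = Add(960, -1517) = -557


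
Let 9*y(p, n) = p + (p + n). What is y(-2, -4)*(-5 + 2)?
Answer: 8/3 ≈ 2.6667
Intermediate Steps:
y(p, n) = n/9 + 2*p/9 (y(p, n) = (p + (p + n))/9 = (p + (n + p))/9 = (n + 2*p)/9 = n/9 + 2*p/9)
y(-2, -4)*(-5 + 2) = ((1/9)*(-4) + (2/9)*(-2))*(-5 + 2) = (-4/9 - 4/9)*(-3) = -8/9*(-3) = 8/3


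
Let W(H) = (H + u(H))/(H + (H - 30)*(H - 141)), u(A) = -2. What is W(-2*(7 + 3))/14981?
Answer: -1/5468065 ≈ -1.8288e-7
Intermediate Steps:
W(H) = (-2 + H)/(H + (-141 + H)*(-30 + H)) (W(H) = (H - 2)/(H + (H - 30)*(H - 141)) = (-2 + H)/(H + (-30 + H)*(-141 + H)) = (-2 + H)/(H + (-141 + H)*(-30 + H)))
W(-2*(7 + 3))/14981 = ((-2 - 2*(7 + 3))/(4230 + (-2*(7 + 3))² - (-340)*(7 + 3)))/14981 = ((-2 - 2*10)/(4230 + (-2*10)² - (-340)*10))*(1/14981) = ((-2 - 20)/(4230 + (-20)² - 170*(-20)))*(1/14981) = (-22/(4230 + 400 + 3400))*(1/14981) = (-22/8030)*(1/14981) = ((1/8030)*(-22))*(1/14981) = -1/365*1/14981 = -1/5468065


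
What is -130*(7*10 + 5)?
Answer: -9750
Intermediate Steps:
-130*(7*10 + 5) = -130*(70 + 5) = -130*75 = -9750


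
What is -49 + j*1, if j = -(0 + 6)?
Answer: -55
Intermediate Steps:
j = -6 (j = -1*6 = -6)
-49 + j*1 = -49 - 6*1 = -49 - 6 = -55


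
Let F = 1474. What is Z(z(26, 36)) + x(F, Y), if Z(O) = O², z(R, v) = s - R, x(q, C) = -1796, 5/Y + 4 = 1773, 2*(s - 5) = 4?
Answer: -1435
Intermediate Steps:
s = 7 (s = 5 + (½)*4 = 5 + 2 = 7)
Y = 5/1769 (Y = 5/(-4 + 1773) = 5/1769 ≈ 0.0028265)
z(R, v) = 7 - R
Z(z(26, 36)) + x(F, Y) = (7 - 1*26)² - 1796 = (7 - 26)² - 1796 = (-19)² - 1796 = 361 - 1796 = -1435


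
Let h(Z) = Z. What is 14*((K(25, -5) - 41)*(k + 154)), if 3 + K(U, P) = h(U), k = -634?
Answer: 127680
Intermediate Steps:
K(U, P) = -3 + U
14*((K(25, -5) - 41)*(k + 154)) = 14*(((-3 + 25) - 41)*(-634 + 154)) = 14*((22 - 41)*(-480)) = 14*(-19*(-480)) = 14*9120 = 127680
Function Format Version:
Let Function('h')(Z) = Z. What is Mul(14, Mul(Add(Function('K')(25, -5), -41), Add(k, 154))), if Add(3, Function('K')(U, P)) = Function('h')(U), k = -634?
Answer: 127680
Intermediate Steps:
Function('K')(U, P) = Add(-3, U)
Mul(14, Mul(Add(Function('K')(25, -5), -41), Add(k, 154))) = Mul(14, Mul(Add(Add(-3, 25), -41), Add(-634, 154))) = Mul(14, Mul(Add(22, -41), -480)) = Mul(14, Mul(-19, -480)) = Mul(14, 9120) = 127680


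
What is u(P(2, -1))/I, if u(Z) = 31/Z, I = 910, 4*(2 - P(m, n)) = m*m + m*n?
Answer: 31/1365 ≈ 0.022711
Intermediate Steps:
P(m, n) = 2 - m**2/4 - m*n/4 (P(m, n) = 2 - (m*m + m*n)/4 = 2 - (m**2 + m*n)/4 = 2 + (-m**2/4 - m*n/4) = 2 - m**2/4 - m*n/4)
u(P(2, -1))/I = (31/(2 - 1/4*2**2 - 1/4*2*(-1)))/910 = (31/(2 - 1/4*4 + 1/2))*(1/910) = (31/(2 - 1 + 1/2))*(1/910) = (31/(3/2))*(1/910) = (31*(2/3))*(1/910) = (62/3)*(1/910) = 31/1365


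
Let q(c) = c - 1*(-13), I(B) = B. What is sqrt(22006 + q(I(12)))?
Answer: sqrt(22031) ≈ 148.43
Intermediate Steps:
q(c) = 13 + c (q(c) = c + 13 = 13 + c)
sqrt(22006 + q(I(12))) = sqrt(22006 + (13 + 12)) = sqrt(22006 + 25) = sqrt(22031)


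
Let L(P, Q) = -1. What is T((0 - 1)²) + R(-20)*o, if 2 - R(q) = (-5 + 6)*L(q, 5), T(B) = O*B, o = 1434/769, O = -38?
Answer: -24920/769 ≈ -32.406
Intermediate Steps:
o = 1434/769 (o = 1434*(1/769) = 1434/769 ≈ 1.8648)
T(B) = -38*B
R(q) = 3 (R(q) = 2 - (-5 + 6)*(-1) = 2 - (-1) = 2 - 1*(-1) = 2 + 1 = 3)
T((0 - 1)²) + R(-20)*o = -38*(0 - 1)² + 3*(1434/769) = -38*(-1)² + 4302/769 = -38*1 + 4302/769 = -38 + 4302/769 = -24920/769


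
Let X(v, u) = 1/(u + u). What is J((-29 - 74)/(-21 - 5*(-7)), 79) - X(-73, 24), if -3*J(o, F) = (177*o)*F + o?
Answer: 11522809/336 ≈ 34294.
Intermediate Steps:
X(v, u) = 1/(2*u)
J(o, F) = -o/3 - 59*F*o (J(o, F) = -((177*o)*F + o)/3 = -(177*F*o + o)/3 = -(o + 177*F*o)/3 = -o/3 - 59*F*o)
J((-29 - 74)/(-21 - 5*(-7)), 79) - X(-73, 24) = -(-29 - 74)/(-21 - 5*(-7))*(1 + 177*79)/3 - 1/(2*24) = -(-103/(-21 + 35))*(1 + 13983)/3 - 1/(2*24) = -1/3*(-103/14)*13984 - 1*1/48 = -1/3*(-103*1/14)*13984 - 1/48 = -1/3*(-103/14)*13984 - 1/48 = 720176/21 - 1/48 = 11522809/336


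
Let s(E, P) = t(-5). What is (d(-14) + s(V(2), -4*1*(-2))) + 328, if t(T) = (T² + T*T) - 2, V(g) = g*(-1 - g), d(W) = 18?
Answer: 394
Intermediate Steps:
t(T) = -2 + 2*T² (t(T) = (T² + T²) - 2 = 2*T² - 2 = -2 + 2*T²)
s(E, P) = 48 (s(E, P) = -2 + 2*(-5)² = -2 + 2*25 = -2 + 50 = 48)
(d(-14) + s(V(2), -4*1*(-2))) + 328 = (18 + 48) + 328 = 66 + 328 = 394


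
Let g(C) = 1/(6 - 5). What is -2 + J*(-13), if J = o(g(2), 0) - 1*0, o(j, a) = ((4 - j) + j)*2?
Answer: -106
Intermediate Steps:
g(C) = 1 (g(C) = 1/1 = 1)
o(j, a) = 8 (o(j, a) = 4*2 = 8)
J = 8 (J = 8 - 1*0 = 8 + 0 = 8)
-2 + J*(-13) = -2 + 8*(-13) = -2 - 104 = -106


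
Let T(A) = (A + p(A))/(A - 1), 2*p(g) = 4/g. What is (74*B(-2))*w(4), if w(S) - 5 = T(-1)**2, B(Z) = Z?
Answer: -1073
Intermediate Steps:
p(g) = 2/g (p(g) = (4/g)/2 = 2/g)
T(A) = (A + 2/A)/(-1 + A) (T(A) = (A + 2/A)/(A - 1) = (A + 2/A)/(-1 + A))
w(S) = 29/4 (w(S) = 5 + ((2 + (-1)**2)/((-1)*(-1 - 1)))**2 = 5 + (-1*(2 + 1)/(-2))**2 = 5 + (-1*(-1/2)*3)**2 = 5 + (3/2)**2 = 5 + 9/4 = 29/4)
(74*B(-2))*w(4) = (74*(-2))*(29/4) = -148*29/4 = -1073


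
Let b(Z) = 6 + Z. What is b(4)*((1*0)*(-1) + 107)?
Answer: 1070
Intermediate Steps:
b(4)*((1*0)*(-1) + 107) = (6 + 4)*((1*0)*(-1) + 107) = 10*(0*(-1) + 107) = 10*(0 + 107) = 10*107 = 1070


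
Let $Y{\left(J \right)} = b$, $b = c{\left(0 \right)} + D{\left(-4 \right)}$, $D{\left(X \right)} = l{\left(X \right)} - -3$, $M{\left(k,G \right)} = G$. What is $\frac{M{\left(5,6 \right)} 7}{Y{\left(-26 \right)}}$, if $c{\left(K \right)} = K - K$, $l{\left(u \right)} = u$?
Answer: $-42$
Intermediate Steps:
$D{\left(X \right)} = 3 + X$ ($D{\left(X \right)} = X - -3 = X + 3 = 3 + X$)
$c{\left(K \right)} = 0$
$b = -1$ ($b = 0 + \left(3 - 4\right) = 0 - 1 = -1$)
$Y{\left(J \right)} = -1$
$\frac{M{\left(5,6 \right)} 7}{Y{\left(-26 \right)}} = \frac{6 \cdot 7}{-1} = 42 \left(-1\right) = -42$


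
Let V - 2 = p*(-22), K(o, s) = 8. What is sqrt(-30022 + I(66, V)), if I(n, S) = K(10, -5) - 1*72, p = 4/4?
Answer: 7*I*sqrt(614) ≈ 173.45*I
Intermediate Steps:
p = 1 (p = 4*(1/4) = 1)
V = -20 (V = 2 + 1*(-22) = 2 - 22 = -20)
I(n, S) = -64 (I(n, S) = 8 - 1*72 = 8 - 72 = -64)
sqrt(-30022 + I(66, V)) = sqrt(-30022 - 64) = sqrt(-30086) = 7*I*sqrt(614)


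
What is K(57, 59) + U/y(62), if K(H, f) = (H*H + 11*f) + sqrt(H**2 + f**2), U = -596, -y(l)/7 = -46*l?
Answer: 19454769/4991 + sqrt(6730) ≈ 3980.0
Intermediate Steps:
y(l) = 322*l (y(l) = -(-322)*l = 322*l)
K(H, f) = H**2 + sqrt(H**2 + f**2) + 11*f (K(H, f) = (H**2 + 11*f) + sqrt(H**2 + f**2) = H**2 + sqrt(H**2 + f**2) + 11*f)
K(57, 59) + U/y(62) = (57**2 + sqrt(57**2 + 59**2) + 11*59) - 596/(322*62) = (3249 + sqrt(3249 + 3481) + 649) - 596/19964 = (3249 + sqrt(6730) + 649) - 596*1/19964 = (3898 + sqrt(6730)) - 149/4991 = 19454769/4991 + sqrt(6730)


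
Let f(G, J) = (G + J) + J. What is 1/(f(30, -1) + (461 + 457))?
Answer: 1/946 ≈ 0.0010571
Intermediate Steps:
f(G, J) = G + 2*J
1/(f(30, -1) + (461 + 457)) = 1/((30 + 2*(-1)) + (461 + 457)) = 1/((30 - 2) + 918) = 1/(28 + 918) = 1/946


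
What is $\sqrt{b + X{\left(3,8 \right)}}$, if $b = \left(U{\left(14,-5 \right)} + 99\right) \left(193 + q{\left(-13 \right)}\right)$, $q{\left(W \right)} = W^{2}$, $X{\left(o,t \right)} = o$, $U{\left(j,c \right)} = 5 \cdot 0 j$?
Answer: $\sqrt{35841} \approx 189.32$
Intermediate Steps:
$U{\left(j,c \right)} = 0$ ($U{\left(j,c \right)} = 0 j = 0$)
$b = 35838$ ($b = \left(0 + 99\right) \left(193 + \left(-13\right)^{2}\right) = 99 \left(193 + 169\right) = 99 \cdot 362 = 35838$)
$\sqrt{b + X{\left(3,8 \right)}} = \sqrt{35838 + 3} = \sqrt{35841}$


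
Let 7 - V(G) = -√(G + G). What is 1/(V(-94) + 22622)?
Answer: 22629/512071829 - 2*I*√47/512071829 ≈ 4.4191e-5 - 2.6776e-8*I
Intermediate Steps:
V(G) = 7 + √2*√G (V(G) = 7 - (-1)*√(G + G) = 7 - (-1)*√(2*G) = 7 - (-1)*√2*√G = 7 + √2*√G)
1/(V(-94) + 22622) = 1/((7 + √2*√(-94)) + 22622) = 1/((7 + √2*(I*√94)) + 22622) = 1/((7 + 2*I*√47) + 22622) = 1/(22629 + 2*I*√47)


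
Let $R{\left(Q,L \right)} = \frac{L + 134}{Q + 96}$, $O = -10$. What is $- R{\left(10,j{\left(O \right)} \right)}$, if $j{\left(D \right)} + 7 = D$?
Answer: $- \frac{117}{106} \approx -1.1038$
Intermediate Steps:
$j{\left(D \right)} = -7 + D$
$R{\left(Q,L \right)} = \frac{134 + L}{96 + Q}$
$- R{\left(10,j{\left(O \right)} \right)} = - \frac{134 - 17}{96 + 10} = - \frac{134 - 17}{106} = - \frac{117}{106}$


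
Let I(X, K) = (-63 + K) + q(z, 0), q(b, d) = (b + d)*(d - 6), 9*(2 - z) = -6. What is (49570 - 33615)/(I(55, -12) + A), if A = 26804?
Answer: 15955/26713 ≈ 0.59727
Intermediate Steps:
z = 8/3 (z = 2 - ⅑*(-6) = 2 + ⅔ = 8/3 ≈ 2.6667)
q(b, d) = (-6 + d)*(b + d) (q(b, d) = (b + d)*(-6 + d) = (-6 + d)*(b + d))
I(X, K) = -79 + K (I(X, K) = (-63 + K) + (0² - 6*8/3 - 6*0 + (8/3)*0) = (-63 + K) + (0 - 16 + 0 + 0) = (-63 + K) - 16 = -79 + K)
(49570 - 33615)/(I(55, -12) + A) = (49570 - 33615)/((-79 - 12) + 26804) = 15955/(-91 + 26804) = 15955/26713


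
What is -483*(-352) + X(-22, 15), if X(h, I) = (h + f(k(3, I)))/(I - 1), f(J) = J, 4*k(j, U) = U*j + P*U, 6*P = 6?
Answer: 340031/2 ≈ 1.7002e+5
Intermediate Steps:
P = 1 (P = (⅙)*6 = 1)
k(j, U) = U/4 + U*j/4 (k(j, U) = (U*j + 1*U)/4 = (U*j + U)/4 = (U + U*j)/4 = U/4 + U*j/4)
X(h, I) = (I + h)/(-1 + I) (X(h, I) = (h + I*(1 + 3)/4)/(I - 1) = (h + (¼)*I*4)/(-1 + I) = (h + I)/(-1 + I) = (I + h)/(-1 + I))
-483*(-352) + X(-22, 15) = -483*(-352) + (15 - 22)/(-1 + 15) = 170016 - 7/14 = 170016 + (1/14)*(-7) = 170016 - ½ = 340031/2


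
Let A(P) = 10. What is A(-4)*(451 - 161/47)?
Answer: 210360/47 ≈ 4475.7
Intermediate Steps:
A(-4)*(451 - 161/47) = 10*(451 - 161/47) = 10*(21036/47) = 210360/47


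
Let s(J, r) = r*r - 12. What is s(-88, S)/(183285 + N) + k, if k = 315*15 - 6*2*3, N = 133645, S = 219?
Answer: 1486132719/316930 ≈ 4689.1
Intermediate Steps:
s(J, r) = -12 + r**2 (s(J, r) = r**2 - 12 = -12 + r**2)
k = 4689 (k = 4725 - 12*3 = 4725 - 36 = 4689)
s(-88, S)/(183285 + N) + k = (-12 + 219**2)/(183285 + 133645) + 4689 = (-12 + 47961)/316930 + 4689 = 47949*(1/316930) + 4689 = 47949/316930 + 4689 = 1486132719/316930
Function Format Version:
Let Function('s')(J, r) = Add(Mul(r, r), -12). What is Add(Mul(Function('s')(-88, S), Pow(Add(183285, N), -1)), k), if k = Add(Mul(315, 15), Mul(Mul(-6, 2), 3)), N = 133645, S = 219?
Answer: Rational(1486132719, 316930) ≈ 4689.1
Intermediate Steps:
Function('s')(J, r) = Add(-12, Pow(r, 2)) (Function('s')(J, r) = Add(Pow(r, 2), -12) = Add(-12, Pow(r, 2)))
k = 4689 (k = Add(4725, Mul(-12, 3)) = Add(4725, -36) = 4689)
Add(Mul(Function('s')(-88, S), Pow(Add(183285, N), -1)), k) = Add(Mul(Add(-12, Pow(219, 2)), Pow(Add(183285, 133645), -1)), 4689) = Add(Mul(Add(-12, 47961), Pow(316930, -1)), 4689) = Add(Mul(47949, Rational(1, 316930)), 4689) = Add(Rational(47949, 316930), 4689) = Rational(1486132719, 316930)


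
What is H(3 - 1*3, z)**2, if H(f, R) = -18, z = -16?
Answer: 324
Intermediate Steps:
H(3 - 1*3, z)**2 = (-18)**2 = 324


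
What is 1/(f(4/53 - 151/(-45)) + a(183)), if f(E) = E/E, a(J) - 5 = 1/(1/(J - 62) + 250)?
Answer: 30251/181627 ≈ 0.16656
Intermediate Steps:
a(J) = 5 + 1/(250 + 1/(-62 + J)) (a(J) = 5 + 1/(1/(J - 62) + 250) = 5 + 1/(1/(-62 + J) + 250) = 5 + 1/(250 + 1/(-62 + J)))
f(E) = 1
1/(f(4/53 - 151/(-45)) + a(183)) = 1/(1 + (-77557 + 1251*183)/(-15499 + 250*183)) = 1/(1 + (-77557 + 228933)/(-15499 + 45750)) = 1/(1 + 151376/30251) = 1/(181627/30251) = 30251/181627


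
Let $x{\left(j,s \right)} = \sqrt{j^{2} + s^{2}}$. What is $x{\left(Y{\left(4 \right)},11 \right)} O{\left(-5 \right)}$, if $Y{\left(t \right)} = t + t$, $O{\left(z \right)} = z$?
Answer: $- 5 \sqrt{185} \approx -68.007$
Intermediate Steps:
$Y{\left(t \right)} = 2 t$
$x{\left(Y{\left(4 \right)},11 \right)} O{\left(-5 \right)} = \sqrt{\left(2 \cdot 4\right)^{2} + 11^{2}} \left(-5\right) = \sqrt{8^{2} + 121} \left(-5\right) = \sqrt{64 + 121} \left(-5\right) = \sqrt{185} \left(-5\right) = - 5 \sqrt{185}$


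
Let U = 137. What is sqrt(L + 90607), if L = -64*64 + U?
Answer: 2*sqrt(21662) ≈ 294.36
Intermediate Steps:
L = -3959 (L = -64*64 + 137 = -4096 + 137 = -3959)
sqrt(L + 90607) = sqrt(-3959 + 90607) = sqrt(86648) = 2*sqrt(21662)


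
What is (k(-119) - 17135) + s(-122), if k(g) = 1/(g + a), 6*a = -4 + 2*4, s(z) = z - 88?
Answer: -6157478/355 ≈ -17345.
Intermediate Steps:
s(z) = -88 + z
a = ⅔ (a = (-4 + 2*4)/6 = (-4 + 8)/6 = (⅙)*4 = ⅔ ≈ 0.66667)
k(g) = 1/(⅔ + g) (k(g) = 1/(g + ⅔) = 1/(⅔ + g))
(k(-119) - 17135) + s(-122) = (3/(2 + 3*(-119)) - 17135) + (-88 - 122) = (3/(2 - 357) - 17135) - 210 = (3/(-355) - 17135) - 210 = (3*(-1/355) - 17135) - 210 = (-3/355 - 17135) - 210 = -6082928/355 - 210 = -6157478/355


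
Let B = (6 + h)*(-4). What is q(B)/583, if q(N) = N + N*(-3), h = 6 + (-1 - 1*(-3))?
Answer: 112/583 ≈ 0.19211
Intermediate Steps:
h = 8 (h = 6 + (-1 + 3) = 6 + 2 = 8)
B = -56 (B = (6 + 8)*(-4) = 14*(-4) = -56)
q(N) = -2*N (q(N) = N - 3*N = -2*N)
q(B)/583 = -2*(-56)/583 = 112*(1/583) = 112/583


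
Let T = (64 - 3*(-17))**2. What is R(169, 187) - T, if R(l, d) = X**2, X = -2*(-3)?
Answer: -13189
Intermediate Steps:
T = 13225 (T = (64 + 51)**2 = 115**2 = 13225)
X = 6
R(l, d) = 36 (R(l, d) = 6**2 = 36)
R(169, 187) - T = 36 - 1*13225 = 36 - 13225 = -13189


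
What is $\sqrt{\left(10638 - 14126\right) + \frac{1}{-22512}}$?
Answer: $\frac{i \sqrt{110480252799}}{5628} \approx 59.059 i$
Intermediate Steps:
$\sqrt{\left(10638 - 14126\right) + \frac{1}{-22512}} = \sqrt{\left(10638 - 14126\right) - \frac{1}{22512}} = \sqrt{-3488 - \frac{1}{22512}} = \sqrt{- \frac{78521857}{22512}} = \frac{i \sqrt{110480252799}}{5628}$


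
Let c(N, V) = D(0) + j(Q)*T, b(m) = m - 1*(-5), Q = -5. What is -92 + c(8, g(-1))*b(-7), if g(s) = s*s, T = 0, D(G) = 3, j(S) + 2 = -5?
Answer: -98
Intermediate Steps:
j(S) = -7 (j(S) = -2 - 5 = -7)
g(s) = s**2
b(m) = 5 + m (b(m) = m + 5 = 5 + m)
c(N, V) = 3 (c(N, V) = 3 - 7*0 = 3 + 0 = 3)
-92 + c(8, g(-1))*b(-7) = -92 + 3*(5 - 7) = -92 + 3*(-2) = -92 - 6 = -98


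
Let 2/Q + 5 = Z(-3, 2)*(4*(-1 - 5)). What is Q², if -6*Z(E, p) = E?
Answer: 4/289 ≈ 0.013841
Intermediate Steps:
Z(E, p) = -E/6
Q = -2/17 (Q = 2/(-5 + (-⅙*(-3))*(4*(-1 - 5))) = 2/(-5 + (4*(-6))/2) = 2/(-5 + (½)*(-24)) = 2/(-5 - 12) = 2/(-17) = 2*(-1/17) = -2/17 ≈ -0.11765)
Q² = (-2/17)² = 4/289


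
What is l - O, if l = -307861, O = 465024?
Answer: -772885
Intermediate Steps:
l - O = -307861 - 1*465024 = -307861 - 465024 = -772885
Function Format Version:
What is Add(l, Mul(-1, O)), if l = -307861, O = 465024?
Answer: -772885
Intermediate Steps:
Add(l, Mul(-1, O)) = Add(-307861, Mul(-1, 465024)) = Add(-307861, -465024) = -772885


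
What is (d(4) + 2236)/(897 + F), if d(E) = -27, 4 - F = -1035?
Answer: 2209/1936 ≈ 1.1410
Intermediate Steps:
F = 1039 (F = 4 - 1*(-1035) = 4 + 1035 = 1039)
(d(4) + 2236)/(897 + F) = (-27 + 2236)/(897 + 1039) = 2209/1936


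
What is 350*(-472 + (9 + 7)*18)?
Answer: -64400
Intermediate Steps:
350*(-472 + (9 + 7)*18) = 350*(-472 + 16*18) = 350*(-472 + 288) = 350*(-184) = -64400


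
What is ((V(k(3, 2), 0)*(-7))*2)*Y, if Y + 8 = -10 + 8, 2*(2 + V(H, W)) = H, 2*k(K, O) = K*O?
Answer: -70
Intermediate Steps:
k(K, O) = K*O/2 (k(K, O) = (K*O)/2 = K*O/2)
V(H, W) = -2 + H/2
Y = -10 (Y = -8 + (-10 + 8) = -8 - 2 = -10)
((V(k(3, 2), 0)*(-7))*2)*Y = (((-2 + ((½)*3*2)/2)*(-7))*2)*(-10) = (((-2 + (½)*3)*(-7))*2)*(-10) = (((-2 + 3/2)*(-7))*2)*(-10) = (-½*(-7)*2)*(-10) = ((7/2)*2)*(-10) = 7*(-10) = -70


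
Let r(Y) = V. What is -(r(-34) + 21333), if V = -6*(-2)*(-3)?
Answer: -21297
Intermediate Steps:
V = -36 (V = 12*(-3) = -36)
r(Y) = -36
-(r(-34) + 21333) = -(-36 + 21333) = -1*21297 = -21297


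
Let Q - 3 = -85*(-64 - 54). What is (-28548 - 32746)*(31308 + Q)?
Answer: -2533955254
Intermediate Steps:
Q = 10033 (Q = 3 - 85*(-64 - 54) = 3 - 85*(-118) = 3 + 10030 = 10033)
(-28548 - 32746)*(31308 + Q) = (-28548 - 32746)*(31308 + 10033) = -61294*41341 = -2533955254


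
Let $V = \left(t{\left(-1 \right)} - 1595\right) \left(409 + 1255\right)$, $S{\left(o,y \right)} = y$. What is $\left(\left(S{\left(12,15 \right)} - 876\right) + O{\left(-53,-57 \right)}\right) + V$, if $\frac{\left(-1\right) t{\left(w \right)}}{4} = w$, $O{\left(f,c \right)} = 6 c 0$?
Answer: $-2648285$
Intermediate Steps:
$O{\left(f,c \right)} = 0$
$t{\left(w \right)} = - 4 w$
$V = -2647424$ ($V = \left(\left(-4\right) \left(-1\right) - 1595\right) \left(409 + 1255\right) = \left(4 - 1595\right) 1664 = \left(-1591\right) 1664 = -2647424$)
$\left(\left(S{\left(12,15 \right)} - 876\right) + O{\left(-53,-57 \right)}\right) + V = \left(\left(15 - 876\right) + 0\right) - 2647424 = \left(-861 + 0\right) - 2647424 = -861 - 2647424 = -2648285$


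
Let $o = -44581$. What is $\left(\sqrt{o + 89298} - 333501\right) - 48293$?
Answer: $-381794 + \sqrt{44717} \approx -3.8158 \cdot 10^{5}$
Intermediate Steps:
$\left(\sqrt{o + 89298} - 333501\right) - 48293 = \left(\sqrt{-44581 + 89298} - 333501\right) - 48293 = \left(\sqrt{44717} - 333501\right) - 48293 = \left(-333501 + \sqrt{44717}\right) - 48293 = -381794 + \sqrt{44717}$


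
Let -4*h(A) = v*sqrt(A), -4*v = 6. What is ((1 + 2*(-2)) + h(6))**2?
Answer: 315/32 - 9*sqrt(6)/4 ≈ 4.3324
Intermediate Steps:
v = -3/2 (v = -1/4*6 = -3/2 ≈ -1.5000)
h(A) = 3*sqrt(A)/8 (h(A) = -(-3)*sqrt(A)/8 = 3*sqrt(A)/8)
((1 + 2*(-2)) + h(6))**2 = ((1 + 2*(-2)) + 3*sqrt(6)/8)**2 = ((1 - 4) + 3*sqrt(6)/8)**2 = (-3 + 3*sqrt(6)/8)**2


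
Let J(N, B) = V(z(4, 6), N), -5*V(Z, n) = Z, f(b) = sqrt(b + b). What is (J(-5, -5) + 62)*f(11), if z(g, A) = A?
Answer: 304*sqrt(22)/5 ≈ 285.18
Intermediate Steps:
f(b) = sqrt(2)*sqrt(b) (f(b) = sqrt(2*b) = sqrt(2)*sqrt(b))
V(Z, n) = -Z/5
J(N, B) = -6/5 (J(N, B) = -1/5*6 = -6/5)
(J(-5, -5) + 62)*f(11) = (-6/5 + 62)*(sqrt(2)*sqrt(11)) = 304*sqrt(22)/5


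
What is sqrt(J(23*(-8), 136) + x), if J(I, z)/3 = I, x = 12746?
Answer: sqrt(12194) ≈ 110.43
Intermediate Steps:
J(I, z) = 3*I
sqrt(J(23*(-8), 136) + x) = sqrt(3*(23*(-8)) + 12746) = sqrt(3*(-184) + 12746) = sqrt(-552 + 12746) = sqrt(12194)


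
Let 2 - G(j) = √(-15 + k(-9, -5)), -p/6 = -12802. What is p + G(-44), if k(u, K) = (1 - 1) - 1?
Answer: 76814 - 4*I ≈ 76814.0 - 4.0*I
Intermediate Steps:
p = 76812 (p = -6*(-12802) = 76812)
k(u, K) = -1 (k(u, K) = 0 - 1 = -1)
G(j) = 2 - 4*I (G(j) = 2 - √(-15 - 1) = 2 - √(-16) = 2 - 4*I)
p + G(-44) = 76812 + (2 - 4*I) = 76814 - 4*I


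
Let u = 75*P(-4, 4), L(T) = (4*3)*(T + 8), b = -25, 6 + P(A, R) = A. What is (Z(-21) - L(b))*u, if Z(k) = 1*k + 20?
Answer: -152250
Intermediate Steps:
P(A, R) = -6 + A
Z(k) = 20 + k (Z(k) = k + 20 = 20 + k)
L(T) = 96 + 12*T (L(T) = 12*(8 + T) = 96 + 12*T)
u = -750 (u = 75*(-6 - 4) = 75*(-10) = -750)
(Z(-21) - L(b))*u = ((20 - 21) - (96 + 12*(-25)))*(-750) = (-1 - (96 - 300))*(-750) = (-1 - 1*(-204))*(-750) = (-1 + 204)*(-750) = 203*(-750) = -152250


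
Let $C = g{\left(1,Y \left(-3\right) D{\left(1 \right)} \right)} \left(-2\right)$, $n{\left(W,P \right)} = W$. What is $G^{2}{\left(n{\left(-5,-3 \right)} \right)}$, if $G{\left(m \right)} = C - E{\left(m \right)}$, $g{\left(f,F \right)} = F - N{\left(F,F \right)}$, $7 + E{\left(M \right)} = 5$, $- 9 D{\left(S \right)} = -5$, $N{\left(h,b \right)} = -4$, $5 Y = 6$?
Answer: $4$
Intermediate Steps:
$Y = \frac{6}{5}$ ($Y = \frac{1}{5} \cdot 6 = \frac{6}{5} \approx 1.2$)
$D{\left(S \right)} = \frac{5}{9}$ ($D{\left(S \right)} = \left(- \frac{1}{9}\right) \left(-5\right) = \frac{5}{9}$)
$E{\left(M \right)} = -2$ ($E{\left(M \right)} = -7 + 5 = -2$)
$g{\left(f,F \right)} = 4 + F$ ($g{\left(f,F \right)} = F - -4 = F + 4 = 4 + F$)
$C = -4$ ($C = \left(4 + \frac{6}{5} \left(-3\right) \frac{5}{9}\right) \left(-2\right) = \left(4 - 2\right) \left(-2\right) = 2 \left(-2\right) = -4$)
$G{\left(m \right)} = -2$ ($G{\left(m \right)} = -4 - -2 = -4 + 2 = -2$)
$G^{2}{\left(n{\left(-5,-3 \right)} \right)} = \left(-2\right)^{2} = 4$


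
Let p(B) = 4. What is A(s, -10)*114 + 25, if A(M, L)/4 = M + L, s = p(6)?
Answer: -2711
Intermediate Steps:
s = 4
A(M, L) = 4*L + 4*M (A(M, L) = 4*(M + L) = 4*(L + M) = 4*L + 4*M)
A(s, -10)*114 + 25 = (4*(-10) + 4*4)*114 + 25 = (-40 + 16)*114 + 25 = -24*114 + 25 = -2736 + 25 = -2711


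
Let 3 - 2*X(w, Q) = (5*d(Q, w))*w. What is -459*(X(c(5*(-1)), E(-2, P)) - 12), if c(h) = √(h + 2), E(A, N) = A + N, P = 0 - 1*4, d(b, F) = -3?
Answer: 9639/2 - 6885*I*√3/2 ≈ 4819.5 - 5962.6*I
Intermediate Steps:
P = -4 (P = 0 - 4 = -4)
c(h) = √(2 + h)
X(w, Q) = 3/2 + 15*w/2 (X(w, Q) = 3/2 - 5*(-3)*w/2 = 3/2 - (-15)*w/2 = 3/2 + 15*w/2)
-459*(X(c(5*(-1)), E(-2, P)) - 12) = -459*((3/2 + 15*√(2 + 5*(-1))/2) - 12) = -459*((3/2 + 15*√(2 - 5)/2) - 12) = -459*((3/2 + 15*√(-3)/2) - 12) = -459*((3/2 + 15*(I*√3)/2) - 12) = -459*((3/2 + 15*I*√3/2) - 12) = -459*(-21/2 + 15*I*√3/2) = 9639/2 - 6885*I*√3/2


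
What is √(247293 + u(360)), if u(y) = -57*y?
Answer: 3*√25197 ≈ 476.21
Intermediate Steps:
√(247293 + u(360)) = √(247293 - 57*360) = √(247293 - 20520) = √226773 = 3*√25197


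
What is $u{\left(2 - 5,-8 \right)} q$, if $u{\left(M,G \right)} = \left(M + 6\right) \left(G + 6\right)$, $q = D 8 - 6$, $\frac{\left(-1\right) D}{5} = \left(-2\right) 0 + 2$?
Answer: $516$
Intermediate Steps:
$D = -10$ ($D = - 5 \left(\left(-2\right) 0 + 2\right) = - 5 \left(0 + 2\right) = \left(-5\right) 2 = -10$)
$q = -86$ ($q = \left(-10\right) 8 - 6 = -80 - 6 = -86$)
$u{\left(M,G \right)} = \left(6 + G\right) \left(6 + M\right)$ ($u{\left(M,G \right)} = \left(6 + M\right) \left(6 + G\right) = \left(6 + G\right) \left(6 + M\right)$)
$u{\left(2 - 5,-8 \right)} q = \left(36 + 6 \left(-8\right) + 6 \left(2 - 5\right) - 8 \left(2 - 5\right)\right) \left(-86\right) = \left(36 - 48 + 6 \left(2 - 5\right) - 8 \left(2 - 5\right)\right) \left(-86\right) = \left(36 - 48 + 6 \left(-3\right) - -24\right) \left(-86\right) = \left(36 - 48 - 18 + 24\right) \left(-86\right) = \left(-6\right) \left(-86\right) = 516$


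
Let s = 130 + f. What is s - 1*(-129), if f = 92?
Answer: 351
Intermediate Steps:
s = 222 (s = 130 + 92 = 222)
s - 1*(-129) = 222 - 1*(-129) = 222 + 129 = 351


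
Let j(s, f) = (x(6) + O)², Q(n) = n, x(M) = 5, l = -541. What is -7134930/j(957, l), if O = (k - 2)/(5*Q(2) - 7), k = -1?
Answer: -3567465/8 ≈ -4.4593e+5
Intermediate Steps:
O = -1 (O = (-1 - 2)/(5*2 - 7) = -3/(10 - 7) = -3/3 = -3*⅓ = -1)
j(s, f) = 16 (j(s, f) = (5 - 1)² = 4² = 16)
-7134930/j(957, l) = -7134930/16 = -7134930*1/16 = -3567465/8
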